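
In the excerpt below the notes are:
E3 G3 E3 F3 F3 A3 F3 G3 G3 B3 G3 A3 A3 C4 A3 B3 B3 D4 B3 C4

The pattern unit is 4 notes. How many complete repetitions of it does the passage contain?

20 notes in groups of 4 gives 20/4 = 5 statements.
Starts: E3, F3, G3, A3, B3 — each up a 2nd.

5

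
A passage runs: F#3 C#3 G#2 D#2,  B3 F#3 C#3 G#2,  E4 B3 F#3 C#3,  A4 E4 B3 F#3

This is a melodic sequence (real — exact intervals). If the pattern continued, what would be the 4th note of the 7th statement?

With 4-note cells, note 4 of each statement runs D#2, G#2, C#3, F#3.
Extending up a 4th: B3 → E4 → A4.

A4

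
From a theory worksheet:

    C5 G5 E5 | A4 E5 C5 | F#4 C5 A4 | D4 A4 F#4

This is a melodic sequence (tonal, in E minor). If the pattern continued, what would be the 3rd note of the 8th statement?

E3

Grouping in 3s, the 3rd note of each cell is E5, C5, A4, F#4.
Extending down a 3rd: D4 → B3 → G3 → E3.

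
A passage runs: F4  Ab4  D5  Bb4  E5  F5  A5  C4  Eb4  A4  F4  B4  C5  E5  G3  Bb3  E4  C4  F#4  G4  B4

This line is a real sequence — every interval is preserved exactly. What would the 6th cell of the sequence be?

E2 G2 C#3 A2 D#3 E3 G#3

With a 7-note motive the entries are F4, C4, G3, each down a 4th from the previous.
Carrying on: D3 → A2 → E2.
Statement 6 starts on E2 and keeps the same exact contour: E2 G2 C#3 A2 D#3 E3 G#3.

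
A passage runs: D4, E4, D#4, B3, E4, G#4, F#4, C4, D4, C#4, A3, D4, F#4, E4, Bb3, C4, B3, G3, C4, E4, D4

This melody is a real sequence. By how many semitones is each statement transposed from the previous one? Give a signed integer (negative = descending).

-2

Unit = 7 notes; the statements start on D4, C4, Bb3, moving down a 2nd each time.
D4 to C4 spans -2 semitones.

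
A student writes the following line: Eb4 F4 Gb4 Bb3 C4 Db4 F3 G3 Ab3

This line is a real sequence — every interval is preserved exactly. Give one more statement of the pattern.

Unit = 3 notes; the statements start on Eb4, Bb3, F3, moving down a 4th each time.
So cell 4 is C3 D3 Eb3.

C3 D3 Eb3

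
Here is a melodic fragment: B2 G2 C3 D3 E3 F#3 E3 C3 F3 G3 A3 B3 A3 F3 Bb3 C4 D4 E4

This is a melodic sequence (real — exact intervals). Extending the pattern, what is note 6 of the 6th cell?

With 6-note cells, note 6 of each statement runs F#3, B3, E4.
Extending up a 4th: A4 → D5 → G5.

G5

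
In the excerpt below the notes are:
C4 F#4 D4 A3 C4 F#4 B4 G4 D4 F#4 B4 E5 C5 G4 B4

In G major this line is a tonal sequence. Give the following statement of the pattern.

E5 A5 F#5 C5 E5

With a 5-note motive the entries are C4, F#4, B4, each up a 4th from the previous.
So cell 4 is E5 A5 F#5 C5 E5.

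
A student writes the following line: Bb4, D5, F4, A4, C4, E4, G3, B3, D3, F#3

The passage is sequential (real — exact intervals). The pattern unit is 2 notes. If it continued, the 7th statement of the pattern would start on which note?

E2

The 2-note cells begin on Bb4, F4, C4, G3, D3 — each down a 4th from the last.
Extending the heads down a 4th: A2 → E2.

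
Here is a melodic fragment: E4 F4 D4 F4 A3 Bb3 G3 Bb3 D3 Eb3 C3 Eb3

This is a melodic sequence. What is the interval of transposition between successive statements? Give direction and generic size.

down a 5th

Unit = 4 notes; the statements start on E4, A3, D3, moving down a 5th each time.
E4 to A3 is down a 5th.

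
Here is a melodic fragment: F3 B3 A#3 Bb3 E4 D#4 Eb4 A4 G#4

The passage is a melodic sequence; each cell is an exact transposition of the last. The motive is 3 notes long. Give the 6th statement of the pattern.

With a 3-note motive the entries are F3, Bb3, Eb4, each up a 4th from the previous.
Carrying on: Ab4 → Db5 → Gb5.
Statement 6 starts on Gb5 and keeps the same exact contour: Gb5 C6 B5.

Gb5 C6 B5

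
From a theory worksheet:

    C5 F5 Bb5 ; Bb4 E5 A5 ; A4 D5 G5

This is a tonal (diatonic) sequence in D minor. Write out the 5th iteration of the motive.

Unit = 3 notes; the statements start on C5, Bb4, A4, moving down a 2nd each time.
Carrying on: G4 → F4.
Statement 5 starts on F4 and keeps the same diatonic contour: F4 Bb4 E5.

F4 Bb4 E5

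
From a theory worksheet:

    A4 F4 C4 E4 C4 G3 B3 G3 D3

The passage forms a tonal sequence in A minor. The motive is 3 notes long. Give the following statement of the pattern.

F3 D3 A2

Unit = 3 notes; the statements start on A4, E4, B3, moving down a 4th each time.
So cell 4 is F3 D3 A2.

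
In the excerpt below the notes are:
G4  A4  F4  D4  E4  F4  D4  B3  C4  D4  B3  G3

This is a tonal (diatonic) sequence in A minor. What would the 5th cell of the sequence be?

Taking 4-note groups, the heads are G4, E4, C4: the pattern moves down a 3rd.
Extending down a 3rd: A3 → F3.
From F3 the diatonic shape gives F3 G3 E3 C3.

F3 G3 E3 C3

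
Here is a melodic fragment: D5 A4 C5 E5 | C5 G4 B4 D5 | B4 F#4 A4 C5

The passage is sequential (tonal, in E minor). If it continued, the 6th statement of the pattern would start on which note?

F#4

The 4-note cells begin on D5, C5, B4 — each down a 2nd from the last.
Extending the heads down a 2nd: A4 → G4 → F#4.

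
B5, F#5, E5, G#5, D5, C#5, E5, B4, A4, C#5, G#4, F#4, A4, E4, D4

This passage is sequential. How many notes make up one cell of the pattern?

15 notes total. Splitting into 5 groups of 3:
B5 F#5 E5 | G#5 D5 C#5 | E5 B4 A4 | C#5 G#4 F#4 | A4 E4 D4
Every group is a transposition down a 3rd of the one before; no shorter unit works.

3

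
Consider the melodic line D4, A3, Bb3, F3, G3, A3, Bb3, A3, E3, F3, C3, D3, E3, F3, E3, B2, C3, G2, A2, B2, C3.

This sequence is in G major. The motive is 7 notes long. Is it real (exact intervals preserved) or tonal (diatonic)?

real

Each cell has the same semitone pattern (-5, 1, -5, 2, 2, 1) — intervals are preserved exactly.
And Bb3 lies outside G major, so the sequence is real rather than tonal.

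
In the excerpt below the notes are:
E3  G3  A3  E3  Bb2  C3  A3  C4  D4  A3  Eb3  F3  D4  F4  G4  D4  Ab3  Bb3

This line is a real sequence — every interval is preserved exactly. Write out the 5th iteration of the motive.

C5 Eb5 F5 C5 Gb4 Ab4

The 6-note cells begin on E3, A3, D4 — each up a 4th from the last.
Carrying on: G4 → C5.
From C5 the exact shape gives C5 Eb5 F5 C5 Gb4 Ab4.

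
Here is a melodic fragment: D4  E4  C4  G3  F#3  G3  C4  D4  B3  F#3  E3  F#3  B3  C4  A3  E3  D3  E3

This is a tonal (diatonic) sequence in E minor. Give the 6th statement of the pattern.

F#3 G3 E3 B2 A2 B2

Unit = 6 notes; the statements start on D4, C4, B3, moving down a 2nd each time.
Extending down a 2nd: A3 → G3 → F#3.
Statement 6 starts on F#3 and keeps the same diatonic contour: F#3 G3 E3 B2 A2 B2.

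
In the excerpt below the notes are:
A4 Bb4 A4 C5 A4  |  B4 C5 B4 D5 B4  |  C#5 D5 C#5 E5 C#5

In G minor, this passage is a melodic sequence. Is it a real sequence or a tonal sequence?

real

Each cell has the same semitone pattern (1, -1, 3, -3) — intervals are preserved exactly.
And B4 lies outside G minor, so the sequence is real rather than tonal.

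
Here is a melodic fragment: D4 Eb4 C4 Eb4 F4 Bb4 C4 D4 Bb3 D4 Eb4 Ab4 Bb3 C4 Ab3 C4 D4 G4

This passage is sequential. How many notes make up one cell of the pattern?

6

There are 18 notes; a 6-note unit gives 3 cells:
D4 Eb4 C4 Eb4 F4 Bb4 | C4 D4 Bb3 D4 Eb4 Ab4 | Bb3 C4 Ab3 C4 D4 G4
Each cell is the previous one down a 2nd — so the unit is 6 notes.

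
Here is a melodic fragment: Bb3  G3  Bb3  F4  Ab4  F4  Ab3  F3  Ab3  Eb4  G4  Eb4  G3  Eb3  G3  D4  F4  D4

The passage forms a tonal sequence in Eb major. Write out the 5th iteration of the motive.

Eb3 C3 Eb3 Bb3 D4 Bb3

The 6-note cells begin on Bb3, Ab3, G3 — each down a 2nd from the last.
Carrying on: F3 → Eb3.
So cell 5 is Eb3 C3 Eb3 Bb3 D4 Bb3.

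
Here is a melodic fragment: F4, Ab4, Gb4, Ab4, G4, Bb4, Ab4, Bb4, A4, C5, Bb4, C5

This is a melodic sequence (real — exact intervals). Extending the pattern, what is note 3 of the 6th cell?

With 4-note cells, note 3 of each statement runs Gb4, Ab4, Bb4.
Each moves up a 2nd. Continuing: C5 → D5 → E5.

E5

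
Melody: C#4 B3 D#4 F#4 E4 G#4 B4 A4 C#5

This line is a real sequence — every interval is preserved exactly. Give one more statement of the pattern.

Taking 3-note groups, the heads are C#4, F#4, B4: the pattern moves up a 4th.
Statement 4 starts on E5 and keeps the same exact contour: E5 D5 F#5.

E5 D5 F#5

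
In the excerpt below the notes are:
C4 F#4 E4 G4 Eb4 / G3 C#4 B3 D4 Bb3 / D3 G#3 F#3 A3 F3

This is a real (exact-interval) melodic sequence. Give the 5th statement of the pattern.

The 5-note cells begin on C4, G3, D3 — each down a 4th from the last.
Extending down a 4th: A2 → E2.
So cell 5 is E2 A#2 G#2 B2 G2.

E2 A#2 G#2 B2 G2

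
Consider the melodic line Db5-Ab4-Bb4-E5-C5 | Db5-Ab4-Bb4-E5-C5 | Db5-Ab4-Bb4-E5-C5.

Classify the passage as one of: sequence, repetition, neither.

Each 5-note cell is identical (Db5 Ab4 Bb4 E5 C5), restated at the same pitch.

repetition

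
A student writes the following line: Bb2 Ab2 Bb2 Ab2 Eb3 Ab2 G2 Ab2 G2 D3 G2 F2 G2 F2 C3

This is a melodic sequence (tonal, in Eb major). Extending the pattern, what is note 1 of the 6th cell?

D2

With 5-note cells, note 1 of each statement runs Bb2, Ab2, G2.
Each moves down a 2nd. Continuing: F2 → Eb2 → D2.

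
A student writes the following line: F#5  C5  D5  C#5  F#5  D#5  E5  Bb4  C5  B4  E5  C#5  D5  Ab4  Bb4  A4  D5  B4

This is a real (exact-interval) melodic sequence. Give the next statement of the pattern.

C5 Gb4 Ab4 G4 C5 A4

Unit = 6 notes; the statements start on F#5, E5, D5, moving down a 2nd each time.
From C5 the exact shape gives C5 Gb4 Ab4 G4 C5 A4.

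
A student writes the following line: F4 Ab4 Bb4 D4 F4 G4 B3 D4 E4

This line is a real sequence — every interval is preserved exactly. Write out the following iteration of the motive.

G#3 B3 C#4

The 3-note cells begin on F4, D4, B3 — each down a 3rd from the last.
From G#3 the exact shape gives G#3 B3 C#4.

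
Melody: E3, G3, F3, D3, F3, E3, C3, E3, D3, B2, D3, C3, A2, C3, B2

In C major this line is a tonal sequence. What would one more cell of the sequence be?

G2 B2 A2

Unit = 3 notes; the statements start on E3, D3, C3, B2, A2, moving down a 2nd each time.
From G2 the diatonic shape gives G2 B2 A2.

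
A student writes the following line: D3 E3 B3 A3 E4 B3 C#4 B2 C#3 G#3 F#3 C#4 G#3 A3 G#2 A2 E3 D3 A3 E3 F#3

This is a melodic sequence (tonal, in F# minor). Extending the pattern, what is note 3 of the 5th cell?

A2

Grouping in 7s, the 3rd note of each cell is B3, G#3, E3.
Extending down a 3rd: C#3 → A2.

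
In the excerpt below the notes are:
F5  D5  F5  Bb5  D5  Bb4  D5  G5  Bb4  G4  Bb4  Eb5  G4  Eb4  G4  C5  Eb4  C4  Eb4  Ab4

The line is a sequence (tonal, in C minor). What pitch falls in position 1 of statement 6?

With 4-note cells, note 1 of each statement runs F5, D5, Bb4, G4, Eb4.
Each moves down a 3rd; the next is C4.

C4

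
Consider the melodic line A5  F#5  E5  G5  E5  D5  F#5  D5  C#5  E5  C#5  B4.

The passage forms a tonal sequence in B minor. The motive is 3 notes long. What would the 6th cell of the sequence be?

C#5 A4 G4

Unit = 3 notes; the statements start on A5, G5, F#5, E5, moving down a 2nd each time.
Carrying on: D5 → C#5.
So cell 6 is C#5 A4 G4.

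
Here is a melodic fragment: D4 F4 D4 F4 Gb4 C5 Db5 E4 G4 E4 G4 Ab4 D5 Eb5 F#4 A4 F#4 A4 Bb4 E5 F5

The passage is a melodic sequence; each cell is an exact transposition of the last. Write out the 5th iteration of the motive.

The 7-note cells begin on D4, E4, F#4 — each up a 2nd from the last.
Continuing the starts: G#4 → A#4.
Statement 5 starts on A#4 and keeps the same exact contour: A#4 C#5 A#4 C#5 D5 G#5 A5.

A#4 C#5 A#4 C#5 D5 G#5 A5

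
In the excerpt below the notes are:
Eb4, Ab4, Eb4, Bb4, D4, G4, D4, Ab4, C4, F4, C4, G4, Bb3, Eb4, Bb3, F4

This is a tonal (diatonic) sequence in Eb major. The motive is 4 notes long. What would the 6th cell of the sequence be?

G3 C4 G3 D4

With a 4-note motive the entries are Eb4, D4, C4, Bb3, each down a 2nd from the previous.
Carrying on: Ab3 → G3.
So cell 6 is G3 C4 G3 D4.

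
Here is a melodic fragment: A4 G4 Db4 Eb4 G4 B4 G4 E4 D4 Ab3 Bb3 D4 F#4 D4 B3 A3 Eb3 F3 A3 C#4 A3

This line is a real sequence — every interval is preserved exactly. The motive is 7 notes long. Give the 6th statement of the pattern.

G#2 F#2 C2 D2 F#2 A#2 F#2

Taking 7-note groups, the heads are A4, E4, B3: the pattern moves down a 4th.
Carrying on: F#3 → C#3 → G#2.
So cell 6 is G#2 F#2 C2 D2 F#2 A#2 F#2.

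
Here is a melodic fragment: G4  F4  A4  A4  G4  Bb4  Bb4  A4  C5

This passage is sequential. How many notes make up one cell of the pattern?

3

Try groups of 3 (3 cells in 9 notes):
G4 F4 A4 | A4 G4 Bb4 | Bb4 A4 C5
Every group is a transposition up a 2nd of the one before; no shorter unit works.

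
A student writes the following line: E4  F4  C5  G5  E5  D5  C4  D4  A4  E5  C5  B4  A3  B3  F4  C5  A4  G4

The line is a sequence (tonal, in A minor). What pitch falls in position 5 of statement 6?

The unit is 6 notes. Position-5 pitches of the 3 shown cells: E5, C5, A4.
Each moves down a 3rd. Continuing: F4 → D4 → B3.

B3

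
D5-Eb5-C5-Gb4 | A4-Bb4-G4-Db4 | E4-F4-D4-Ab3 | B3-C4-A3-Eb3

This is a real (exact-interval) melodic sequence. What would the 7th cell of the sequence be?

Taking 4-note groups, the heads are D5, A4, E4, B3: the pattern moves down a 4th.
Continuing the starts: F#3 → C#3 → G#2.
Statement 7 starts on G#2 and keeps the same exact contour: G#2 A2 F#2 C2.

G#2 A2 F#2 C2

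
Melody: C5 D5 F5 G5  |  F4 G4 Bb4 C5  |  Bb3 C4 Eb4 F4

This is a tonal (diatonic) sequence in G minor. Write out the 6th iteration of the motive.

D2 Eb2 G2 A2

Unit = 4 notes; the statements start on C5, F4, Bb3, moving down a 5th each time.
Continuing the starts: Eb3 → A2 → D2.
Statement 6 starts on D2 and keeps the same diatonic contour: D2 Eb2 G2 A2.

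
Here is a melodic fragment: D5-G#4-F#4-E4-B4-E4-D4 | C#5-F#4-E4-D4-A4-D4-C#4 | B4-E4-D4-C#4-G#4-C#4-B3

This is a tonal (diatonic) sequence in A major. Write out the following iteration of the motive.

A4 D4 C#4 B3 F#4 B3 A3

The 7-note cells begin on D5, C#5, B4 — each down a 2nd from the last.
From A4 the diatonic shape gives A4 D4 C#4 B3 F#4 B3 A3.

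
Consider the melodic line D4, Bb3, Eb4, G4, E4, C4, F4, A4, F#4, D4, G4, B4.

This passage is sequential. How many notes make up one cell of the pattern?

There are 12 notes; a 4-note unit gives 3 cells:
D4 Bb3 Eb4 G4 | E4 C4 F4 A4 | F#4 D4 G4 B4
Each cell is the previous one up a 2nd — so the unit is 4 notes.

4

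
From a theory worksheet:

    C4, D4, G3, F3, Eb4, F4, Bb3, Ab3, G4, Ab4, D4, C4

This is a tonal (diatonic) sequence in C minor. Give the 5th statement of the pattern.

D5 Eb5 Ab4 G4

Unit = 4 notes; the statements start on C4, Eb4, G4, moving up a 3rd each time.
Continuing the starts: Bb4 → D5.
So cell 5 is D5 Eb5 Ab4 G4.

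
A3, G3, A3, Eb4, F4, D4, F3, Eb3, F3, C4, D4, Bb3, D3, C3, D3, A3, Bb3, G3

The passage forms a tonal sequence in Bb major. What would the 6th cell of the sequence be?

With a 6-note motive the entries are A3, F3, D3, each down a 3rd from the previous.
Carrying on: Bb2 → G2 → Eb2.
So cell 6 is Eb2 D2 Eb2 Bb2 C3 A2.

Eb2 D2 Eb2 Bb2 C3 A2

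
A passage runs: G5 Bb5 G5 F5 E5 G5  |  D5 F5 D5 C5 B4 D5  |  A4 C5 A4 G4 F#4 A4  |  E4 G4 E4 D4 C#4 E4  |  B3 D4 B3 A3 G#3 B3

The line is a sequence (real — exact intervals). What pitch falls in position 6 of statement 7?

The unit is 6 notes. Position-6 pitches of the 5 shown cells: G5, D5, A4, E4, B3.
Extending down a 4th: F#3 → C#3.

C#3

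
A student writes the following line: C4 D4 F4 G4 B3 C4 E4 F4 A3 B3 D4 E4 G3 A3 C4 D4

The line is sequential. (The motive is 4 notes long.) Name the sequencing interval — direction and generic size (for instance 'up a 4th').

down a 2nd

With a 4-note motive the entries are C4, B3, A3, G3, each down a 2nd from the previous.
C4 to B3 is down a 2nd.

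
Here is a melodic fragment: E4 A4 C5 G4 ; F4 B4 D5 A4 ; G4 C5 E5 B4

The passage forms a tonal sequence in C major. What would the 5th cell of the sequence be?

Unit = 4 notes; the statements start on E4, F4, G4, moving up a 2nd each time.
Continuing the starts: A4 → B4.
Statement 5 starts on B4 and keeps the same diatonic contour: B4 E5 G5 D5.

B4 E5 G5 D5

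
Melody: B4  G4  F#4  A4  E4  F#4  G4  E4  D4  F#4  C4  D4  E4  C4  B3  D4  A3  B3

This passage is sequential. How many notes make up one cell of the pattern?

Try groups of 6 (3 cells in 18 notes):
B4 G4 F#4 A4 E4 F#4 | G4 E4 D4 F#4 C4 D4 | E4 C4 B3 D4 A3 B3
That's a consistent down a 3rd shift per cell, and no other grouping gives one.

6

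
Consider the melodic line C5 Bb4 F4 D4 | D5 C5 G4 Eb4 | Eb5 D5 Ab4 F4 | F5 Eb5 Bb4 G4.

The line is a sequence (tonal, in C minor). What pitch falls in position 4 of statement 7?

C5

With 4-note cells, note 4 of each statement runs D4, Eb4, F4, G4.
Extending up a 2nd: Ab4 → Bb4 → C5.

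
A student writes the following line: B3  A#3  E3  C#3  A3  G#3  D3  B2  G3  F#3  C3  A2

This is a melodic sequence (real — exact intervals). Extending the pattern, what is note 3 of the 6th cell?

The unit is 4 notes. Position-3 pitches of the 3 shown cells: E3, D3, C3.
Each moves down a 2nd. Continuing: Bb2 → Ab2 → Gb2.

Gb2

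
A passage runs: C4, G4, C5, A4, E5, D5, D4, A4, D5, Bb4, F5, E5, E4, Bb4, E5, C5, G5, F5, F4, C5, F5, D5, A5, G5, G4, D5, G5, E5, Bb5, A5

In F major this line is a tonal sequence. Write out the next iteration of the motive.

With a 6-note motive the entries are C4, D4, E4, F4, G4, each up a 2nd from the previous.
From A4 the diatonic shape gives A4 E5 A5 F5 C6 Bb5.

A4 E5 A5 F5 C6 Bb5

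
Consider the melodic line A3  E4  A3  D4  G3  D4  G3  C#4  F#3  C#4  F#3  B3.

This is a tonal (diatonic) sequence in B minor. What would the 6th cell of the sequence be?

Unit = 4 notes; the statements start on A3, G3, F#3, moving down a 2nd each time.
Continuing the starts: E3 → D3 → C#3.
From C#3 the diatonic shape gives C#3 G3 C#3 F#3.

C#3 G3 C#3 F#3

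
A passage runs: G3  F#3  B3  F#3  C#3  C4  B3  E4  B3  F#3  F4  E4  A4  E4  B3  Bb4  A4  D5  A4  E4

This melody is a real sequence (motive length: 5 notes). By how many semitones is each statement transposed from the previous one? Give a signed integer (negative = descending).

5

Taking 5-note groups, the heads are G3, C4, F4, Bb4: the pattern moves up a 4th.
Counting half-steps from G3 to C4: 5.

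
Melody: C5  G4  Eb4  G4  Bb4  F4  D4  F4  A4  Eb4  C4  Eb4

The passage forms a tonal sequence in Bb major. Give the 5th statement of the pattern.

F4 C4 A3 C4

Unit = 4 notes; the statements start on C5, Bb4, A4, moving down a 2nd each time.
Continuing the starts: G4 → F4.
Statement 5 starts on F4 and keeps the same diatonic contour: F4 C4 A3 C4.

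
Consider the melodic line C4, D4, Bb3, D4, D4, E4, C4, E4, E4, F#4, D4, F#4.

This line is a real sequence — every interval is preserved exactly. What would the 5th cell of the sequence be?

G#4 A#4 F#4 A#4

Taking 4-note groups, the heads are C4, D4, E4: the pattern moves up a 2nd.
Continuing the starts: F#4 → G#4.
So cell 5 is G#4 A#4 F#4 A#4.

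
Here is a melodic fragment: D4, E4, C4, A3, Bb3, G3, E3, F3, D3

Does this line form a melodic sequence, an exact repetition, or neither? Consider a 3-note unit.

sequence

Each 3-note cell is the previous one transposed down a 4th.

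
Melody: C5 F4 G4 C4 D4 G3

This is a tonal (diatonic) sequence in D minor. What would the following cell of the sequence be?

A3 D3

Unit = 2 notes; the statements start on C5, G4, D4, moving down a 4th each time.
From A3 the diatonic shape gives A3 D3.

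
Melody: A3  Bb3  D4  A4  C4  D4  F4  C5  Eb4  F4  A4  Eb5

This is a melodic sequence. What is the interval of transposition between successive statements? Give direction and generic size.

The 4-note cells begin on A3, C4, Eb4 — each up a 3rd from the last.
From A3 to C4: up a 3rd.

up a 3rd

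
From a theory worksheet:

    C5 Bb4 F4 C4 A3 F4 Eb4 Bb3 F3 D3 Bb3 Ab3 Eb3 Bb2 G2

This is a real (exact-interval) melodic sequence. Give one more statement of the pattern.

Unit = 5 notes; the statements start on C5, F4, Bb3, moving down a 5th each time.
Statement 4 starts on Eb3 and keeps the same exact contour: Eb3 Db3 Ab2 Eb2 C2.

Eb3 Db3 Ab2 Eb2 C2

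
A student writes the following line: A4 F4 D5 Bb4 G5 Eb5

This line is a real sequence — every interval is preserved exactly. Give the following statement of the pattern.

C6 Ab5

Taking 2-note groups, the heads are A4, D5, G5: the pattern moves up a 4th.
Statement 4 starts on C6 and keeps the same exact contour: C6 Ab5.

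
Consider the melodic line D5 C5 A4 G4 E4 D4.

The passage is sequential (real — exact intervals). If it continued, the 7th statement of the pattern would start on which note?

G#2

The 2-note cells begin on D5, A4, E4 — each down a 4th from the last.
Extending the heads down a 4th: B3 → F#3 → C#3 → G#2.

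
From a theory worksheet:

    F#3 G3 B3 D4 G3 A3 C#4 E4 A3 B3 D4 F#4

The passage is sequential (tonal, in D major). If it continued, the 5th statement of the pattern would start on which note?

With a 4-note motive the entries are F#3, G3, A3, each up a 2nd from the previous.
Continuing: B3 → C#4. Statement 5 starts on C#4.

C#4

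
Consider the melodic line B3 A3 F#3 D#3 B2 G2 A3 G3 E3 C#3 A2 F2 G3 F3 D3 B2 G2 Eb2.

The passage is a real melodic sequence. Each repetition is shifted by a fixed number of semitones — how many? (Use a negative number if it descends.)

-2

The 6-note cells begin on B3, A3, G3 — each down a 2nd from the last.
B3 to A3 spans -2 semitones.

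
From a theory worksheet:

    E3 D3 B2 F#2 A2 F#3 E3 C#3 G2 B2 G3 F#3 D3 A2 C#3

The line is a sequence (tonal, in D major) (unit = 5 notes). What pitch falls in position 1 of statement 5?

B3

The unit is 5 notes. Position-1 pitches of the 3 shown cells: E3, F#3, G3.
Extending up a 2nd: A3 → B3.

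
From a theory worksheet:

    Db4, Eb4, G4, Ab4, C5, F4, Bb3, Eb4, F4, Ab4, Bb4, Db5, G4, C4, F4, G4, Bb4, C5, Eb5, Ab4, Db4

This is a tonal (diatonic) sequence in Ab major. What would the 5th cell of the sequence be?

Unit = 7 notes; the statements start on Db4, Eb4, F4, moving up a 2nd each time.
Carrying on: G4 → Ab4.
From Ab4 the diatonic shape gives Ab4 Bb4 Db5 Eb5 G5 C5 F4.

Ab4 Bb4 Db5 Eb5 G5 C5 F4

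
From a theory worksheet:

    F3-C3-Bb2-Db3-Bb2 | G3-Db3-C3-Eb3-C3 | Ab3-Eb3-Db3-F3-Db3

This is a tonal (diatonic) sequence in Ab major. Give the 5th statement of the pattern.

C4 G3 F3 Ab3 F3

With a 5-note motive the entries are F3, G3, Ab3, each up a 2nd from the previous.
Continuing the starts: Bb3 → C4.
So cell 5 is C4 G3 F3 Ab3 F3.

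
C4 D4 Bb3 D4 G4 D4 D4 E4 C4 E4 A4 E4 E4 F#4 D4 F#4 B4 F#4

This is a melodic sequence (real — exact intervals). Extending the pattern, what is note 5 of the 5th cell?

Grouping in 6s, the 5th note of each cell is G4, A4, B4.
Each moves up a 2nd. Continuing: C#5 → D#5.

D#5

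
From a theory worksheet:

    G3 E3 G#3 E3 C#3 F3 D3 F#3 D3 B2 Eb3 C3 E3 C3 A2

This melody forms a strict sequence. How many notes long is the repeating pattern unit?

Try groups of 5 (3 cells in 15 notes):
G3 E3 G#3 E3 C#3 | F3 D3 F#3 D3 B2 | Eb3 C3 E3 C3 A2
Every group is a transposition down a 2nd of the one before; no shorter unit works.

5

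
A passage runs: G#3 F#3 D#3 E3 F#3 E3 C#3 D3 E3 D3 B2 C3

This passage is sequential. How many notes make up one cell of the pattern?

There are 12 notes; a 4-note unit gives 3 cells:
G#3 F#3 D#3 E3 | F#3 E3 C#3 D3 | E3 D3 B2 C3
That's a consistent down a 2nd shift per cell, and no other grouping gives one.

4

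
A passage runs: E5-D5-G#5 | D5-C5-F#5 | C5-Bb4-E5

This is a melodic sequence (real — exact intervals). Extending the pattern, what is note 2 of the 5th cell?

Gb4

With 3-note cells, note 2 of each statement runs D5, C5, Bb4.
Extending down a 2nd: Ab4 → Gb4.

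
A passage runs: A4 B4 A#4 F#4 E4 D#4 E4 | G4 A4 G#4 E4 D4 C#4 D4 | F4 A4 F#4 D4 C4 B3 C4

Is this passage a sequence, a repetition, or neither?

neither

Note 2 of cell 3 is A4; if this were a sequence it would be G4. No unit length gives a consistent transposition pattern.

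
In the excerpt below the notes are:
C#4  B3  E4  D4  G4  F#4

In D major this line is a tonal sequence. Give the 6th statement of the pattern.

With a 2-note motive the entries are C#4, E4, G4, each up a 3rd from the previous.
Continuing the starts: B4 → D5 → F#5.
Statement 6 starts on F#5 and keeps the same diatonic contour: F#5 E5.

F#5 E5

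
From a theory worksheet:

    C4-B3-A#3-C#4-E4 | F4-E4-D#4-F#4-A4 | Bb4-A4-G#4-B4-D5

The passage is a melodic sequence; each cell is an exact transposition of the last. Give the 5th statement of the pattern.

Ab5 G5 F#5 A5 C6

The 5-note cells begin on C4, F4, Bb4 — each up a 4th from the last.
Carrying on: Eb5 → Ab5.
Statement 5 starts on Ab5 and keeps the same exact contour: Ab5 G5 F#5 A5 C6.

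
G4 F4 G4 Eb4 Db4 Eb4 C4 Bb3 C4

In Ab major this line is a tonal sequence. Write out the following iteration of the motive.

With a 3-note motive the entries are G4, Eb4, C4, each down a 3rd from the previous.
So cell 4 is Ab3 G3 Ab3.

Ab3 G3 Ab3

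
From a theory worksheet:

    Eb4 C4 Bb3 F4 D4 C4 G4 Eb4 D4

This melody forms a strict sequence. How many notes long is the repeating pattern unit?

Try groups of 3 (3 cells in 9 notes):
Eb4 C4 Bb3 | F4 D4 C4 | G4 Eb4 D4
Each cell is the previous one up a 2nd — so the unit is 3 notes.

3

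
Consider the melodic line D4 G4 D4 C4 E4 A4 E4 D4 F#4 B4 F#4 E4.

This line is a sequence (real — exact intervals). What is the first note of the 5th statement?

The 4-note cells begin on D4, E4, F#4 — each up a 2nd from the last.
Extending the heads up a 2nd: G#4 → A#4.

A#4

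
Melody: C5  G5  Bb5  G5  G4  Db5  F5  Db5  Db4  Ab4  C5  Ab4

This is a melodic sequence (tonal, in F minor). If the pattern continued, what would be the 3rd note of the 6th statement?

With 4-note cells, note 3 of each statement runs Bb5, F5, C5.
Each moves down a 4th. Continuing: G4 → Db4 → Ab3.

Ab3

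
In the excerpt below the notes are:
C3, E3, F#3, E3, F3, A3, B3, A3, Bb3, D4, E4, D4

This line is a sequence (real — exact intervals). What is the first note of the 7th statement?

Taking 4-note groups, the heads are C3, F3, Bb3: the pattern moves up a 4th.
Extending the heads up a 4th: Eb4 → Ab4 → Db5 → Gb5.

Gb5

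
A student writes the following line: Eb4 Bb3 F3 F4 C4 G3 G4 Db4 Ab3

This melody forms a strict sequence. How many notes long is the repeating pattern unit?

3

Try groups of 3 (3 cells in 9 notes):
Eb4 Bb3 F3 | F4 C4 G3 | G4 Db4 Ab3
That's a consistent up a 2nd shift per cell, and no other grouping gives one.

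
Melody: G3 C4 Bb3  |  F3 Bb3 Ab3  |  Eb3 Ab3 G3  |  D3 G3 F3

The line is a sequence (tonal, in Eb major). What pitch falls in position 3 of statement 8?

Bb2

Grouping in 3s, the 3rd note of each cell is Bb3, Ab3, G3, F3.
Each moves down a 2nd. Continuing: Eb3 → D3 → C3 → Bb2.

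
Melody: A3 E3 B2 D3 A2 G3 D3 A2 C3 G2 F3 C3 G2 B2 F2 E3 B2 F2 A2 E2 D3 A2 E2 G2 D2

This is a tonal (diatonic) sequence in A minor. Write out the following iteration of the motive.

Unit = 5 notes; the statements start on A3, G3, F3, E3, D3, moving down a 2nd each time.
Statement 6 starts on C3 and keeps the same diatonic contour: C3 G2 D2 F2 C2.

C3 G2 D2 F2 C2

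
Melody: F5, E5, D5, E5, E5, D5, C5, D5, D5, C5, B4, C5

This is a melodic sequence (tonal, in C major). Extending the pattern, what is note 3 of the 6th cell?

F4

The unit is 4 notes. Position-3 pitches of the 3 shown cells: D5, C5, B4.
Extending down a 2nd: A4 → G4 → F4.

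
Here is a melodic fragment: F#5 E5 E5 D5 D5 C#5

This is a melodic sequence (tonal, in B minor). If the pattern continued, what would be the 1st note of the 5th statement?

B4

With 2-note cells, note 1 of each statement runs F#5, E5, D5.
Carrying that down a 2nd forward: C#5 → B4.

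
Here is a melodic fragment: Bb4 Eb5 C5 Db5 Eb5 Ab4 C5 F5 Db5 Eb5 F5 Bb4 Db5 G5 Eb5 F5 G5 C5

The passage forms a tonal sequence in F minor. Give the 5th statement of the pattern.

Taking 6-note groups, the heads are Bb4, C5, Db5: the pattern moves up a 2nd.
Extending up a 2nd: Eb5 → F5.
So cell 5 is F5 Bb5 G5 Ab5 Bb5 Eb5.

F5 Bb5 G5 Ab5 Bb5 Eb5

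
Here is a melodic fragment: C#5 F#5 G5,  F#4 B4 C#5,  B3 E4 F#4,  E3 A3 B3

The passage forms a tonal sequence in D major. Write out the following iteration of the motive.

Taking 3-note groups, the heads are C#5, F#4, B3, E3: the pattern moves down a 5th.
Statement 5 starts on A2 and keeps the same diatonic contour: A2 D3 E3.

A2 D3 E3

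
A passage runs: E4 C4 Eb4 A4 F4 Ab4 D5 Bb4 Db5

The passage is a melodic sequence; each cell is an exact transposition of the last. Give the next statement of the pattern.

G5 Eb5 Gb5

With a 3-note motive the entries are E4, A4, D5, each up a 4th from the previous.
From G5 the exact shape gives G5 Eb5 Gb5.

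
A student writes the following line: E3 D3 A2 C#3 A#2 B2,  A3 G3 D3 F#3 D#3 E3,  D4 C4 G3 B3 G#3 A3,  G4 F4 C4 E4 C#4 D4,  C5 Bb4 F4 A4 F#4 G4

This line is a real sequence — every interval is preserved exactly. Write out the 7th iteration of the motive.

Taking 6-note groups, the heads are E3, A3, D4, G4, C5: the pattern moves up a 4th.
Continuing the starts: F5 → Bb5.
Statement 7 starts on Bb5 and keeps the same exact contour: Bb5 Ab5 Eb5 G5 E5 F5.

Bb5 Ab5 Eb5 G5 E5 F5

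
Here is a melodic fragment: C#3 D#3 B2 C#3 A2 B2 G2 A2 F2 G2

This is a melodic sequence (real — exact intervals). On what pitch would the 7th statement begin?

Db2

Taking 2-note groups, the heads are C#3, B2, A2, G2, F2: the pattern moves down a 2nd.
Continuing: Eb2 → Db2. Statement 7 starts on Db2.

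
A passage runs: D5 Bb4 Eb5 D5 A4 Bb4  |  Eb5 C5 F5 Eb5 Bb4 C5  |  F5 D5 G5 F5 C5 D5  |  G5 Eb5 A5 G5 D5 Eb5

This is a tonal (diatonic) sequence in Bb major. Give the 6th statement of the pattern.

Bb5 G5 C6 Bb5 F5 G5

The 6-note cells begin on D5, Eb5, F5, G5 — each up a 2nd from the last.
Extending up a 2nd: A5 → Bb5.
Statement 6 starts on Bb5 and keeps the same diatonic contour: Bb5 G5 C6 Bb5 F5 G5.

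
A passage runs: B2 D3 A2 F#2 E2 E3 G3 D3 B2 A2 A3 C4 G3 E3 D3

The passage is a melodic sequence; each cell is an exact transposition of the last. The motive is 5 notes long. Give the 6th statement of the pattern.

Taking 5-note groups, the heads are B2, E3, A3: the pattern moves up a 4th.
Extending up a 4th: D4 → G4 → C5.
So cell 6 is C5 Eb5 Bb4 G4 F4.

C5 Eb5 Bb4 G4 F4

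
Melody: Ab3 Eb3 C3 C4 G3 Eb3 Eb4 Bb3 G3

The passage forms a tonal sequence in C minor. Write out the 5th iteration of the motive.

With a 3-note motive the entries are Ab3, C4, Eb4, each up a 3rd from the previous.
Extending up a 3rd: G4 → Bb4.
From Bb4 the diatonic shape gives Bb4 F4 D4.

Bb4 F4 D4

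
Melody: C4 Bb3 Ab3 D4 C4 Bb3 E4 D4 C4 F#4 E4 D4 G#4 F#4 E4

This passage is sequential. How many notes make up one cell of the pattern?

3

There are 15 notes; a 3-note unit gives 5 cells:
C4 Bb3 Ab3 | D4 C4 Bb3 | E4 D4 C4 | F#4 E4 D4 | G#4 F#4 E4
Each cell is the previous one up a 2nd — so the unit is 3 notes.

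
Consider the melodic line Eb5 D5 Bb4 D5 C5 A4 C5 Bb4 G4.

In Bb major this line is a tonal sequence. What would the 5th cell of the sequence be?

The 3-note cells begin on Eb5, D5, C5 — each down a 2nd from the last.
Extending down a 2nd: Bb4 → A4.
Statement 5 starts on A4 and keeps the same diatonic contour: A4 G4 Eb4.

A4 G4 Eb4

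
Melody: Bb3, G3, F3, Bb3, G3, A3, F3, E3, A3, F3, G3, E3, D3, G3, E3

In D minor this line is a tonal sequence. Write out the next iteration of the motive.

Unit = 5 notes; the statements start on Bb3, A3, G3, moving down a 2nd each time.
Statement 4 starts on F3 and keeps the same diatonic contour: F3 D3 C3 F3 D3.

F3 D3 C3 F3 D3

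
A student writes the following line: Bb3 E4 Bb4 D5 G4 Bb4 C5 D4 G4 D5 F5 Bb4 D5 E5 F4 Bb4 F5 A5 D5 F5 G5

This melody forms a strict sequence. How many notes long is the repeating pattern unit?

7

There are 21 notes; a 7-note unit gives 3 cells:
Bb3 E4 Bb4 D5 G4 Bb4 C5 | D4 G4 D5 F5 Bb4 D5 E5 | F4 Bb4 F5 A5 D5 F5 G5
That's a consistent up a 3rd shift per cell, and no other grouping gives one.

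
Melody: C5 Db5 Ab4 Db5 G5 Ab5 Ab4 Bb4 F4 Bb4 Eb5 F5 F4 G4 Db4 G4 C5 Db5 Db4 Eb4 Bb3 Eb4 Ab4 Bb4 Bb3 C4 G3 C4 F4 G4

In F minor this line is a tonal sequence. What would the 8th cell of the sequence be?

The 6-note cells begin on C5, Ab4, F4, Db4, Bb3 — each down a 3rd from the last.
Continuing the starts: G3 → Eb3 → C3.
Statement 8 starts on C3 and keeps the same diatonic contour: C3 Db3 Ab2 Db3 G3 Ab3.

C3 Db3 Ab2 Db3 G3 Ab3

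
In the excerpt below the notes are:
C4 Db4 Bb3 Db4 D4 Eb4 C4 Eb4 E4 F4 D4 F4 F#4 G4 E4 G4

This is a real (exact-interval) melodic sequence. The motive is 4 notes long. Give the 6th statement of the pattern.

Unit = 4 notes; the statements start on C4, D4, E4, F#4, moving up a 2nd each time.
Continuing the starts: G#4 → A#4.
From A#4 the exact shape gives A#4 B4 G#4 B4.

A#4 B4 G#4 B4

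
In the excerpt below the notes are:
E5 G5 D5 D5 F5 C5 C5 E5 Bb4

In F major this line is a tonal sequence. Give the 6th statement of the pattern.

Unit = 3 notes; the statements start on E5, D5, C5, moving down a 2nd each time.
Continuing the starts: Bb4 → A4 → G4.
Statement 6 starts on G4 and keeps the same diatonic contour: G4 Bb4 F4.

G4 Bb4 F4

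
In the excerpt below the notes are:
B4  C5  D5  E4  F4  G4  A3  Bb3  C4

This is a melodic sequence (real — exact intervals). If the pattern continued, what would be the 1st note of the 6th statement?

With 3-note cells, note 1 of each statement runs B4, E4, A3.
Extending down a 5th: D3 → G2 → C2.

C2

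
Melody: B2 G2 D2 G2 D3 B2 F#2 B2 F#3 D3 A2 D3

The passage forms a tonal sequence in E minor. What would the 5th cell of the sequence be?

Unit = 4 notes; the statements start on B2, D3, F#3, moving up a 3rd each time.
Carrying on: A3 → C4.
So cell 5 is C4 A3 E3 A3.

C4 A3 E3 A3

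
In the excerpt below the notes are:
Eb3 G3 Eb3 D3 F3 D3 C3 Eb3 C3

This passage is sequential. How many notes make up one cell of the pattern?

3

9 notes total. Splitting into 3 groups of 3:
Eb3 G3 Eb3 | D3 F3 D3 | C3 Eb3 C3
Each cell is the previous one down a 2nd — so the unit is 3 notes.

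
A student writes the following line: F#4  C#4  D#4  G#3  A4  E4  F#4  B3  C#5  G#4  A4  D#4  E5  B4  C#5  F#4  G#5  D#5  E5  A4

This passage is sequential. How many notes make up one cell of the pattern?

Try groups of 4 (5 cells in 20 notes):
F#4 C#4 D#4 G#3 | A4 E4 F#4 B3 | C#5 G#4 A4 D#4 | E5 B4 C#5 F#4 | G#5 D#5 E5 A4
Every group is a transposition up a 3rd of the one before; no shorter unit works.

4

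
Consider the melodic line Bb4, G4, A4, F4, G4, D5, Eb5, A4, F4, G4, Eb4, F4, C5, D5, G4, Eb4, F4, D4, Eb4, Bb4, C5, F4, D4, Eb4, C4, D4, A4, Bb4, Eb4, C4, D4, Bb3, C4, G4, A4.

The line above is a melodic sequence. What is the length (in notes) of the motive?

35 notes total. Splitting into 5 groups of 7:
Bb4 G4 A4 F4 G4 D5 Eb5 | A4 F4 G4 Eb4 F4 C5 D5 | G4 Eb4 F4 D4 Eb4 Bb4 C5 | F4 D4 Eb4 C4 D4 A4 Bb4 | Eb4 C4 D4 Bb3 C4 G4 A4
Each cell is the previous one down a 2nd — so the unit is 7 notes.

7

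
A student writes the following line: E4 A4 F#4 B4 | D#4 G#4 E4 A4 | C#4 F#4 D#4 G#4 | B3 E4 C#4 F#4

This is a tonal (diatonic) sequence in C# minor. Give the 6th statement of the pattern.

G#3 C#4 A3 D#4

Unit = 4 notes; the statements start on E4, D#4, C#4, B3, moving down a 2nd each time.
Extending down a 2nd: A3 → G#3.
So cell 6 is G#3 C#4 A3 D#4.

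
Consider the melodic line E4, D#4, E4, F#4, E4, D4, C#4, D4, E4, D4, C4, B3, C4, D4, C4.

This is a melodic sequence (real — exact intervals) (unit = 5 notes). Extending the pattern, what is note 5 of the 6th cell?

Gb3

With 5-note cells, note 5 of each statement runs E4, D4, C4.
Extending down a 2nd: Bb3 → Ab3 → Gb3.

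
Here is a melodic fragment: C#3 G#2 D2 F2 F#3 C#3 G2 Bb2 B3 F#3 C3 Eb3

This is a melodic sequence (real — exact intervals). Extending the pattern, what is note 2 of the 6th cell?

Grouping in 4s, the 2nd note of each cell is G#2, C#3, F#3.
Extending up a 4th: B3 → E4 → A4.

A4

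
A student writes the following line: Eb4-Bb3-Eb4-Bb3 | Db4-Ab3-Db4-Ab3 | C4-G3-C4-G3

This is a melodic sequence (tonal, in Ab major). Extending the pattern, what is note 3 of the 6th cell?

With 4-note cells, note 3 of each statement runs Eb4, Db4, C4.
Extending down a 2nd: Bb3 → Ab3 → G3.

G3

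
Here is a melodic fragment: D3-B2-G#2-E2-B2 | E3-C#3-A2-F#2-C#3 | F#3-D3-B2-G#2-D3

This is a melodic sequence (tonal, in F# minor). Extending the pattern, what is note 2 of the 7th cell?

Grouping in 5s, the 2nd note of each cell is B2, C#3, D3.
Carrying that up a 2nd forward: E3 → F#3 → G#3 → A3.

A3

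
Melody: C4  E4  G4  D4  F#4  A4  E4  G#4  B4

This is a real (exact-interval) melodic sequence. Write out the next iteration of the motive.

F#4 A#4 C#5

The 3-note cells begin on C4, D4, E4 — each up a 2nd from the last.
From F#4 the exact shape gives F#4 A#4 C#5.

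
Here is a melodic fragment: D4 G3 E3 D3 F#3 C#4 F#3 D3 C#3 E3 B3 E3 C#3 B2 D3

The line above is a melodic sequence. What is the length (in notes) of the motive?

15 notes total. Splitting into 3 groups of 5:
D4 G3 E3 D3 F#3 | C#4 F#3 D3 C#3 E3 | B3 E3 C#3 B2 D3
Each cell is the previous one down a 2nd — so the unit is 5 notes.

5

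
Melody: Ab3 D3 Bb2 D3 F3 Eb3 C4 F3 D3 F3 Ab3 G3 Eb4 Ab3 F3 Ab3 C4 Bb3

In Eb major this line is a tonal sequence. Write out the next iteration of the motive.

G4 C4 Ab3 C4 Eb4 D4

The 6-note cells begin on Ab3, C4, Eb4 — each up a 3rd from the last.
Statement 4 starts on G4 and keeps the same diatonic contour: G4 C4 Ab3 C4 Eb4 D4.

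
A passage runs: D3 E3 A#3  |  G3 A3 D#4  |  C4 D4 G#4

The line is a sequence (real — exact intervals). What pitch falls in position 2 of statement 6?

With 3-note cells, note 2 of each statement runs E3, A3, D4.
Carrying that up a 4th forward: G4 → C5 → F5.

F5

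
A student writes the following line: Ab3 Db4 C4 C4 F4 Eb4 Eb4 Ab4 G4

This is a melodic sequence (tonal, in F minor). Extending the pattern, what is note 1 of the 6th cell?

The unit is 3 notes. Position-1 pitches of the 3 shown cells: Ab3, C4, Eb4.
Extending up a 3rd: G4 → Bb4 → Db5.

Db5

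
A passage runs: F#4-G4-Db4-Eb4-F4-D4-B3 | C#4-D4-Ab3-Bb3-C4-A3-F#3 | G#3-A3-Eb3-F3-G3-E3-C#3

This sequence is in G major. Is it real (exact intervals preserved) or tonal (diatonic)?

real

Each cell has the same semitone pattern (1, -6, 2, 2, -3, -3) — intervals are preserved exactly.
And Db4 lies outside G major, so the sequence is real rather than tonal.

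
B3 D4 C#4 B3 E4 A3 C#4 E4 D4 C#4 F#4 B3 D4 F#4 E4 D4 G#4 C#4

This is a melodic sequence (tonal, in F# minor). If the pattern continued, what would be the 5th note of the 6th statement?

C#5

The unit is 6 notes. Position-5 pitches of the 3 shown cells: E4, F#4, G#4.
Each moves up a 2nd. Continuing: A4 → B4 → C#5.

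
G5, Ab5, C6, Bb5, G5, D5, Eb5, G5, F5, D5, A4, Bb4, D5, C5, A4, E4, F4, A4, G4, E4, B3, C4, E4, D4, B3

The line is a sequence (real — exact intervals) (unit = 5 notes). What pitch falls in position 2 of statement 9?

E2

Grouping in 5s, the 2nd note of each cell is Ab5, Eb5, Bb4, F4, C4.
Each moves down a 4th. Continuing: G3 → D3 → A2 → E2.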